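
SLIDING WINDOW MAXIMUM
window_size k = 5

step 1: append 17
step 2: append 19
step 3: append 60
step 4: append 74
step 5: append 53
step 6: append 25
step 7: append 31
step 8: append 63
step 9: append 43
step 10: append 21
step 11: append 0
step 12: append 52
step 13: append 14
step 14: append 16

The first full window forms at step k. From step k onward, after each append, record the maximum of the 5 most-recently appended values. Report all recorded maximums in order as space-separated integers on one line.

Answer: 74 74 74 74 63 63 63 63 52 52

Derivation:
step 1: append 17 -> window=[17] (not full yet)
step 2: append 19 -> window=[17, 19] (not full yet)
step 3: append 60 -> window=[17, 19, 60] (not full yet)
step 4: append 74 -> window=[17, 19, 60, 74] (not full yet)
step 5: append 53 -> window=[17, 19, 60, 74, 53] -> max=74
step 6: append 25 -> window=[19, 60, 74, 53, 25] -> max=74
step 7: append 31 -> window=[60, 74, 53, 25, 31] -> max=74
step 8: append 63 -> window=[74, 53, 25, 31, 63] -> max=74
step 9: append 43 -> window=[53, 25, 31, 63, 43] -> max=63
step 10: append 21 -> window=[25, 31, 63, 43, 21] -> max=63
step 11: append 0 -> window=[31, 63, 43, 21, 0] -> max=63
step 12: append 52 -> window=[63, 43, 21, 0, 52] -> max=63
step 13: append 14 -> window=[43, 21, 0, 52, 14] -> max=52
step 14: append 16 -> window=[21, 0, 52, 14, 16] -> max=52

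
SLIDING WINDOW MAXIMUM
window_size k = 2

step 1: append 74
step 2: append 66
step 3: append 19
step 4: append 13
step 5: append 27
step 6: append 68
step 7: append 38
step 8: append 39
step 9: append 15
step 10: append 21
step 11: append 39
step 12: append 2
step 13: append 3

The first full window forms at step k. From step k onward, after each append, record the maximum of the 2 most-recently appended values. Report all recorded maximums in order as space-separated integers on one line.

step 1: append 74 -> window=[74] (not full yet)
step 2: append 66 -> window=[74, 66] -> max=74
step 3: append 19 -> window=[66, 19] -> max=66
step 4: append 13 -> window=[19, 13] -> max=19
step 5: append 27 -> window=[13, 27] -> max=27
step 6: append 68 -> window=[27, 68] -> max=68
step 7: append 38 -> window=[68, 38] -> max=68
step 8: append 39 -> window=[38, 39] -> max=39
step 9: append 15 -> window=[39, 15] -> max=39
step 10: append 21 -> window=[15, 21] -> max=21
step 11: append 39 -> window=[21, 39] -> max=39
step 12: append 2 -> window=[39, 2] -> max=39
step 13: append 3 -> window=[2, 3] -> max=3

Answer: 74 66 19 27 68 68 39 39 21 39 39 3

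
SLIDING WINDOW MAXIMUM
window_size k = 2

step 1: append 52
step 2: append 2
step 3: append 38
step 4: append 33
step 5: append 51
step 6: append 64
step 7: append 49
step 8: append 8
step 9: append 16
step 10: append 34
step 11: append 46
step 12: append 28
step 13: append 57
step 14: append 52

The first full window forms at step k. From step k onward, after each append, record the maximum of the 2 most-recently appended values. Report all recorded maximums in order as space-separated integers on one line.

Answer: 52 38 38 51 64 64 49 16 34 46 46 57 57

Derivation:
step 1: append 52 -> window=[52] (not full yet)
step 2: append 2 -> window=[52, 2] -> max=52
step 3: append 38 -> window=[2, 38] -> max=38
step 4: append 33 -> window=[38, 33] -> max=38
step 5: append 51 -> window=[33, 51] -> max=51
step 6: append 64 -> window=[51, 64] -> max=64
step 7: append 49 -> window=[64, 49] -> max=64
step 8: append 8 -> window=[49, 8] -> max=49
step 9: append 16 -> window=[8, 16] -> max=16
step 10: append 34 -> window=[16, 34] -> max=34
step 11: append 46 -> window=[34, 46] -> max=46
step 12: append 28 -> window=[46, 28] -> max=46
step 13: append 57 -> window=[28, 57] -> max=57
step 14: append 52 -> window=[57, 52] -> max=57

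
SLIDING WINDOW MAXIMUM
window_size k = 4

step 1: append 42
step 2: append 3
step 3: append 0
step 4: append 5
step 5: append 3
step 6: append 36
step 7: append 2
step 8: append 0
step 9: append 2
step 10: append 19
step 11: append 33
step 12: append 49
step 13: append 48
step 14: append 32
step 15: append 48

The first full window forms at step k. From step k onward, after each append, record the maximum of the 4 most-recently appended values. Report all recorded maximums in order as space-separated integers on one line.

Answer: 42 5 36 36 36 36 19 33 49 49 49 49

Derivation:
step 1: append 42 -> window=[42] (not full yet)
step 2: append 3 -> window=[42, 3] (not full yet)
step 3: append 0 -> window=[42, 3, 0] (not full yet)
step 4: append 5 -> window=[42, 3, 0, 5] -> max=42
step 5: append 3 -> window=[3, 0, 5, 3] -> max=5
step 6: append 36 -> window=[0, 5, 3, 36] -> max=36
step 7: append 2 -> window=[5, 3, 36, 2] -> max=36
step 8: append 0 -> window=[3, 36, 2, 0] -> max=36
step 9: append 2 -> window=[36, 2, 0, 2] -> max=36
step 10: append 19 -> window=[2, 0, 2, 19] -> max=19
step 11: append 33 -> window=[0, 2, 19, 33] -> max=33
step 12: append 49 -> window=[2, 19, 33, 49] -> max=49
step 13: append 48 -> window=[19, 33, 49, 48] -> max=49
step 14: append 32 -> window=[33, 49, 48, 32] -> max=49
step 15: append 48 -> window=[49, 48, 32, 48] -> max=49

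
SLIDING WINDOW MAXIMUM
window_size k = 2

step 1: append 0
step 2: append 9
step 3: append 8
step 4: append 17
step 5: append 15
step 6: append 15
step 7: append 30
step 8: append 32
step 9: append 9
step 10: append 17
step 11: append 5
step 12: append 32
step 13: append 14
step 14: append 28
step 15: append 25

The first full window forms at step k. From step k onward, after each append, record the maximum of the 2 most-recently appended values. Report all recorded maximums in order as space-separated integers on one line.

step 1: append 0 -> window=[0] (not full yet)
step 2: append 9 -> window=[0, 9] -> max=9
step 3: append 8 -> window=[9, 8] -> max=9
step 4: append 17 -> window=[8, 17] -> max=17
step 5: append 15 -> window=[17, 15] -> max=17
step 6: append 15 -> window=[15, 15] -> max=15
step 7: append 30 -> window=[15, 30] -> max=30
step 8: append 32 -> window=[30, 32] -> max=32
step 9: append 9 -> window=[32, 9] -> max=32
step 10: append 17 -> window=[9, 17] -> max=17
step 11: append 5 -> window=[17, 5] -> max=17
step 12: append 32 -> window=[5, 32] -> max=32
step 13: append 14 -> window=[32, 14] -> max=32
step 14: append 28 -> window=[14, 28] -> max=28
step 15: append 25 -> window=[28, 25] -> max=28

Answer: 9 9 17 17 15 30 32 32 17 17 32 32 28 28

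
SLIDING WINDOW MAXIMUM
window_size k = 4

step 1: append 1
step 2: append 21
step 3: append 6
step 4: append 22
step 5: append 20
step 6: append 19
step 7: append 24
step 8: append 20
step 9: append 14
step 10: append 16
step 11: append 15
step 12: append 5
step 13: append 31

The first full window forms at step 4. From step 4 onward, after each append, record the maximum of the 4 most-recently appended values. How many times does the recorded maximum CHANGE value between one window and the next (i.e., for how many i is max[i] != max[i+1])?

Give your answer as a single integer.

step 1: append 1 -> window=[1] (not full yet)
step 2: append 21 -> window=[1, 21] (not full yet)
step 3: append 6 -> window=[1, 21, 6] (not full yet)
step 4: append 22 -> window=[1, 21, 6, 22] -> max=22
step 5: append 20 -> window=[21, 6, 22, 20] -> max=22
step 6: append 19 -> window=[6, 22, 20, 19] -> max=22
step 7: append 24 -> window=[22, 20, 19, 24] -> max=24
step 8: append 20 -> window=[20, 19, 24, 20] -> max=24
step 9: append 14 -> window=[19, 24, 20, 14] -> max=24
step 10: append 16 -> window=[24, 20, 14, 16] -> max=24
step 11: append 15 -> window=[20, 14, 16, 15] -> max=20
step 12: append 5 -> window=[14, 16, 15, 5] -> max=16
step 13: append 31 -> window=[16, 15, 5, 31] -> max=31
Recorded maximums: 22 22 22 24 24 24 24 20 16 31
Changes between consecutive maximums: 4

Answer: 4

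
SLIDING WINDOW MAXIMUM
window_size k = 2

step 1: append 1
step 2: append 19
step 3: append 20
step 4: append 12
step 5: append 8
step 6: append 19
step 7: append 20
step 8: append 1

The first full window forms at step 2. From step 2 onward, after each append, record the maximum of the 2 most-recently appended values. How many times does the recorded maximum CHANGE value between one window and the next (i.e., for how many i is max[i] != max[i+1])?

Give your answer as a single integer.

Answer: 4

Derivation:
step 1: append 1 -> window=[1] (not full yet)
step 2: append 19 -> window=[1, 19] -> max=19
step 3: append 20 -> window=[19, 20] -> max=20
step 4: append 12 -> window=[20, 12] -> max=20
step 5: append 8 -> window=[12, 8] -> max=12
step 6: append 19 -> window=[8, 19] -> max=19
step 7: append 20 -> window=[19, 20] -> max=20
step 8: append 1 -> window=[20, 1] -> max=20
Recorded maximums: 19 20 20 12 19 20 20
Changes between consecutive maximums: 4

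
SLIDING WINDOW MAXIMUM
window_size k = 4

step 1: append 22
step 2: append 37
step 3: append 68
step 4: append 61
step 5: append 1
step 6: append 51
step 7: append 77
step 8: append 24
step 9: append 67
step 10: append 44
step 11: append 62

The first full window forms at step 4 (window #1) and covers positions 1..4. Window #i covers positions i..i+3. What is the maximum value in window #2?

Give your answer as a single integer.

step 1: append 22 -> window=[22] (not full yet)
step 2: append 37 -> window=[22, 37] (not full yet)
step 3: append 68 -> window=[22, 37, 68] (not full yet)
step 4: append 61 -> window=[22, 37, 68, 61] -> max=68
step 5: append 1 -> window=[37, 68, 61, 1] -> max=68
Window #2 max = 68

Answer: 68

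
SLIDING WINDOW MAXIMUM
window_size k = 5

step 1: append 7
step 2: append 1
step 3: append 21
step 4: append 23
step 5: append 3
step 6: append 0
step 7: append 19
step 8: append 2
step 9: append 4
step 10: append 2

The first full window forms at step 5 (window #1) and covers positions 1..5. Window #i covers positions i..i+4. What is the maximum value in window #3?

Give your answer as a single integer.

Answer: 23

Derivation:
step 1: append 7 -> window=[7] (not full yet)
step 2: append 1 -> window=[7, 1] (not full yet)
step 3: append 21 -> window=[7, 1, 21] (not full yet)
step 4: append 23 -> window=[7, 1, 21, 23] (not full yet)
step 5: append 3 -> window=[7, 1, 21, 23, 3] -> max=23
step 6: append 0 -> window=[1, 21, 23, 3, 0] -> max=23
step 7: append 19 -> window=[21, 23, 3, 0, 19] -> max=23
Window #3 max = 23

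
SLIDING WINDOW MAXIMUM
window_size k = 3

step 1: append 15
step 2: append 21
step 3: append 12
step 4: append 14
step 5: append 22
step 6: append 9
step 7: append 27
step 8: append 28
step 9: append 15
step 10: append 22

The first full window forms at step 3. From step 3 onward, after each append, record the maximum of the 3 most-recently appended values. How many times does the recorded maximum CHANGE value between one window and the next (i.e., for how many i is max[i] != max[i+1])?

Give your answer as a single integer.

step 1: append 15 -> window=[15] (not full yet)
step 2: append 21 -> window=[15, 21] (not full yet)
step 3: append 12 -> window=[15, 21, 12] -> max=21
step 4: append 14 -> window=[21, 12, 14] -> max=21
step 5: append 22 -> window=[12, 14, 22] -> max=22
step 6: append 9 -> window=[14, 22, 9] -> max=22
step 7: append 27 -> window=[22, 9, 27] -> max=27
step 8: append 28 -> window=[9, 27, 28] -> max=28
step 9: append 15 -> window=[27, 28, 15] -> max=28
step 10: append 22 -> window=[28, 15, 22] -> max=28
Recorded maximums: 21 21 22 22 27 28 28 28
Changes between consecutive maximums: 3

Answer: 3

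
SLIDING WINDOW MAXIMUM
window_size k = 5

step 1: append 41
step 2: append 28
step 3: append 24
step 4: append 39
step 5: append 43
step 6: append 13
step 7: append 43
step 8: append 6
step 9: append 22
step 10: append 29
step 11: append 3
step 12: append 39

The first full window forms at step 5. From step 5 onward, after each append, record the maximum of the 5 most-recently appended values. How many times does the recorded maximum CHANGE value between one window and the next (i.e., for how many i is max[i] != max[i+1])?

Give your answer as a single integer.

step 1: append 41 -> window=[41] (not full yet)
step 2: append 28 -> window=[41, 28] (not full yet)
step 3: append 24 -> window=[41, 28, 24] (not full yet)
step 4: append 39 -> window=[41, 28, 24, 39] (not full yet)
step 5: append 43 -> window=[41, 28, 24, 39, 43] -> max=43
step 6: append 13 -> window=[28, 24, 39, 43, 13] -> max=43
step 7: append 43 -> window=[24, 39, 43, 13, 43] -> max=43
step 8: append 6 -> window=[39, 43, 13, 43, 6] -> max=43
step 9: append 22 -> window=[43, 13, 43, 6, 22] -> max=43
step 10: append 29 -> window=[13, 43, 6, 22, 29] -> max=43
step 11: append 3 -> window=[43, 6, 22, 29, 3] -> max=43
step 12: append 39 -> window=[6, 22, 29, 3, 39] -> max=39
Recorded maximums: 43 43 43 43 43 43 43 39
Changes between consecutive maximums: 1

Answer: 1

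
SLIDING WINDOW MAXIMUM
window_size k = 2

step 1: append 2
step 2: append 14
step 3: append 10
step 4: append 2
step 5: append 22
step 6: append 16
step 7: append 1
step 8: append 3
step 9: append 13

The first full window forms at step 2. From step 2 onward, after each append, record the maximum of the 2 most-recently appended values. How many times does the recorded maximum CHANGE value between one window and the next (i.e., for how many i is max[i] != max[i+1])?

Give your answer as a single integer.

step 1: append 2 -> window=[2] (not full yet)
step 2: append 14 -> window=[2, 14] -> max=14
step 3: append 10 -> window=[14, 10] -> max=14
step 4: append 2 -> window=[10, 2] -> max=10
step 5: append 22 -> window=[2, 22] -> max=22
step 6: append 16 -> window=[22, 16] -> max=22
step 7: append 1 -> window=[16, 1] -> max=16
step 8: append 3 -> window=[1, 3] -> max=3
step 9: append 13 -> window=[3, 13] -> max=13
Recorded maximums: 14 14 10 22 22 16 3 13
Changes between consecutive maximums: 5

Answer: 5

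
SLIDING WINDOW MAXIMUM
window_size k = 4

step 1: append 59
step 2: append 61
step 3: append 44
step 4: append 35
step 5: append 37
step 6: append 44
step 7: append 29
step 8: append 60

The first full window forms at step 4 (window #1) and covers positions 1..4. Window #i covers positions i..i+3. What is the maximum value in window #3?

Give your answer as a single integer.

step 1: append 59 -> window=[59] (not full yet)
step 2: append 61 -> window=[59, 61] (not full yet)
step 3: append 44 -> window=[59, 61, 44] (not full yet)
step 4: append 35 -> window=[59, 61, 44, 35] -> max=61
step 5: append 37 -> window=[61, 44, 35, 37] -> max=61
step 6: append 44 -> window=[44, 35, 37, 44] -> max=44
Window #3 max = 44

Answer: 44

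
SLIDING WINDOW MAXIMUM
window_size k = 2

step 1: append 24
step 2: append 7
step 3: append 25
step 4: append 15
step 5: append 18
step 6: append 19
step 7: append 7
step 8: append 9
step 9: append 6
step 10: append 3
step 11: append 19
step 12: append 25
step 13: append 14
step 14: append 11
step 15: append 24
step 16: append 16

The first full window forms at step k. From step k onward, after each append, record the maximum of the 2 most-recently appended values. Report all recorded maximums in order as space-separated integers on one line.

step 1: append 24 -> window=[24] (not full yet)
step 2: append 7 -> window=[24, 7] -> max=24
step 3: append 25 -> window=[7, 25] -> max=25
step 4: append 15 -> window=[25, 15] -> max=25
step 5: append 18 -> window=[15, 18] -> max=18
step 6: append 19 -> window=[18, 19] -> max=19
step 7: append 7 -> window=[19, 7] -> max=19
step 8: append 9 -> window=[7, 9] -> max=9
step 9: append 6 -> window=[9, 6] -> max=9
step 10: append 3 -> window=[6, 3] -> max=6
step 11: append 19 -> window=[3, 19] -> max=19
step 12: append 25 -> window=[19, 25] -> max=25
step 13: append 14 -> window=[25, 14] -> max=25
step 14: append 11 -> window=[14, 11] -> max=14
step 15: append 24 -> window=[11, 24] -> max=24
step 16: append 16 -> window=[24, 16] -> max=24

Answer: 24 25 25 18 19 19 9 9 6 19 25 25 14 24 24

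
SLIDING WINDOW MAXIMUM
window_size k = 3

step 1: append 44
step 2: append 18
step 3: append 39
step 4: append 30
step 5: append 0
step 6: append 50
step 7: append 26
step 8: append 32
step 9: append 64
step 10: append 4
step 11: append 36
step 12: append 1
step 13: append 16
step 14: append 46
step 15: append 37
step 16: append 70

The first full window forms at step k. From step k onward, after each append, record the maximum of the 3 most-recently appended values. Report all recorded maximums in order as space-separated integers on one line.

step 1: append 44 -> window=[44] (not full yet)
step 2: append 18 -> window=[44, 18] (not full yet)
step 3: append 39 -> window=[44, 18, 39] -> max=44
step 4: append 30 -> window=[18, 39, 30] -> max=39
step 5: append 0 -> window=[39, 30, 0] -> max=39
step 6: append 50 -> window=[30, 0, 50] -> max=50
step 7: append 26 -> window=[0, 50, 26] -> max=50
step 8: append 32 -> window=[50, 26, 32] -> max=50
step 9: append 64 -> window=[26, 32, 64] -> max=64
step 10: append 4 -> window=[32, 64, 4] -> max=64
step 11: append 36 -> window=[64, 4, 36] -> max=64
step 12: append 1 -> window=[4, 36, 1] -> max=36
step 13: append 16 -> window=[36, 1, 16] -> max=36
step 14: append 46 -> window=[1, 16, 46] -> max=46
step 15: append 37 -> window=[16, 46, 37] -> max=46
step 16: append 70 -> window=[46, 37, 70] -> max=70

Answer: 44 39 39 50 50 50 64 64 64 36 36 46 46 70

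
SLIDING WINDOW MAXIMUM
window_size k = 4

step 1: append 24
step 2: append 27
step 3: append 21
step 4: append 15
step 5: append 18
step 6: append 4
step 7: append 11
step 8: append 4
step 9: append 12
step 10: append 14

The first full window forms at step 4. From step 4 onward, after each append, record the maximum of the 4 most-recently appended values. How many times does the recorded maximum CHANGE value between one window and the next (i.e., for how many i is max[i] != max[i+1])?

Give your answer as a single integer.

step 1: append 24 -> window=[24] (not full yet)
step 2: append 27 -> window=[24, 27] (not full yet)
step 3: append 21 -> window=[24, 27, 21] (not full yet)
step 4: append 15 -> window=[24, 27, 21, 15] -> max=27
step 5: append 18 -> window=[27, 21, 15, 18] -> max=27
step 6: append 4 -> window=[21, 15, 18, 4] -> max=21
step 7: append 11 -> window=[15, 18, 4, 11] -> max=18
step 8: append 4 -> window=[18, 4, 11, 4] -> max=18
step 9: append 12 -> window=[4, 11, 4, 12] -> max=12
step 10: append 14 -> window=[11, 4, 12, 14] -> max=14
Recorded maximums: 27 27 21 18 18 12 14
Changes between consecutive maximums: 4

Answer: 4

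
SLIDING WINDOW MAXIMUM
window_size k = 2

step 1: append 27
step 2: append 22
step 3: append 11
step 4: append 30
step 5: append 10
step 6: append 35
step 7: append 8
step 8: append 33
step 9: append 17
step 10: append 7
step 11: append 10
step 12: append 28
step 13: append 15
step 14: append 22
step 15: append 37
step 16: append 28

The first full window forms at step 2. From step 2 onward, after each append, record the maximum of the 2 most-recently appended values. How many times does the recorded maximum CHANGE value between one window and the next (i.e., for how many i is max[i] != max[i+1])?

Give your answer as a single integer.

step 1: append 27 -> window=[27] (not full yet)
step 2: append 22 -> window=[27, 22] -> max=27
step 3: append 11 -> window=[22, 11] -> max=22
step 4: append 30 -> window=[11, 30] -> max=30
step 5: append 10 -> window=[30, 10] -> max=30
step 6: append 35 -> window=[10, 35] -> max=35
step 7: append 8 -> window=[35, 8] -> max=35
step 8: append 33 -> window=[8, 33] -> max=33
step 9: append 17 -> window=[33, 17] -> max=33
step 10: append 7 -> window=[17, 7] -> max=17
step 11: append 10 -> window=[7, 10] -> max=10
step 12: append 28 -> window=[10, 28] -> max=28
step 13: append 15 -> window=[28, 15] -> max=28
step 14: append 22 -> window=[15, 22] -> max=22
step 15: append 37 -> window=[22, 37] -> max=37
step 16: append 28 -> window=[37, 28] -> max=37
Recorded maximums: 27 22 30 30 35 35 33 33 17 10 28 28 22 37 37
Changes between consecutive maximums: 9

Answer: 9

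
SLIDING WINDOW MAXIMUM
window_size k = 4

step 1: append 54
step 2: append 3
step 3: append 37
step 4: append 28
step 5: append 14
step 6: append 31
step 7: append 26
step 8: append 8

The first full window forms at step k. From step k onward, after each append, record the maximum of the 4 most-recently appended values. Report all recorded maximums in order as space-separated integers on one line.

step 1: append 54 -> window=[54] (not full yet)
step 2: append 3 -> window=[54, 3] (not full yet)
step 3: append 37 -> window=[54, 3, 37] (not full yet)
step 4: append 28 -> window=[54, 3, 37, 28] -> max=54
step 5: append 14 -> window=[3, 37, 28, 14] -> max=37
step 6: append 31 -> window=[37, 28, 14, 31] -> max=37
step 7: append 26 -> window=[28, 14, 31, 26] -> max=31
step 8: append 8 -> window=[14, 31, 26, 8] -> max=31

Answer: 54 37 37 31 31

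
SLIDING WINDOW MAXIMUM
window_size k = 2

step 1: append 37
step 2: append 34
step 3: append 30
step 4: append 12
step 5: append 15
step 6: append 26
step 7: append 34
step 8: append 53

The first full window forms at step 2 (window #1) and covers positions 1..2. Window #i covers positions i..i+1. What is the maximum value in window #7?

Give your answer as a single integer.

Answer: 53

Derivation:
step 1: append 37 -> window=[37] (not full yet)
step 2: append 34 -> window=[37, 34] -> max=37
step 3: append 30 -> window=[34, 30] -> max=34
step 4: append 12 -> window=[30, 12] -> max=30
step 5: append 15 -> window=[12, 15] -> max=15
step 6: append 26 -> window=[15, 26] -> max=26
step 7: append 34 -> window=[26, 34] -> max=34
step 8: append 53 -> window=[34, 53] -> max=53
Window #7 max = 53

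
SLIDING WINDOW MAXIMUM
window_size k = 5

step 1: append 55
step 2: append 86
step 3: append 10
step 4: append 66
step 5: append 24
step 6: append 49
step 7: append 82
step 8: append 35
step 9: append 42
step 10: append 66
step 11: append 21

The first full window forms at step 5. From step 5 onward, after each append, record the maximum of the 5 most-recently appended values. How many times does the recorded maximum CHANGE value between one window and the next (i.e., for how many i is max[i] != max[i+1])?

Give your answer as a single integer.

Answer: 1

Derivation:
step 1: append 55 -> window=[55] (not full yet)
step 2: append 86 -> window=[55, 86] (not full yet)
step 3: append 10 -> window=[55, 86, 10] (not full yet)
step 4: append 66 -> window=[55, 86, 10, 66] (not full yet)
step 5: append 24 -> window=[55, 86, 10, 66, 24] -> max=86
step 6: append 49 -> window=[86, 10, 66, 24, 49] -> max=86
step 7: append 82 -> window=[10, 66, 24, 49, 82] -> max=82
step 8: append 35 -> window=[66, 24, 49, 82, 35] -> max=82
step 9: append 42 -> window=[24, 49, 82, 35, 42] -> max=82
step 10: append 66 -> window=[49, 82, 35, 42, 66] -> max=82
step 11: append 21 -> window=[82, 35, 42, 66, 21] -> max=82
Recorded maximums: 86 86 82 82 82 82 82
Changes between consecutive maximums: 1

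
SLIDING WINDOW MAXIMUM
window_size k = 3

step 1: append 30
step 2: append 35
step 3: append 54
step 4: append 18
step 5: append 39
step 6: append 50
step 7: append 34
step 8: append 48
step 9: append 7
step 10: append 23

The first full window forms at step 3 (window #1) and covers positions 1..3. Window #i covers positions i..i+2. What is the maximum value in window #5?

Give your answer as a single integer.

step 1: append 30 -> window=[30] (not full yet)
step 2: append 35 -> window=[30, 35] (not full yet)
step 3: append 54 -> window=[30, 35, 54] -> max=54
step 4: append 18 -> window=[35, 54, 18] -> max=54
step 5: append 39 -> window=[54, 18, 39] -> max=54
step 6: append 50 -> window=[18, 39, 50] -> max=50
step 7: append 34 -> window=[39, 50, 34] -> max=50
Window #5 max = 50

Answer: 50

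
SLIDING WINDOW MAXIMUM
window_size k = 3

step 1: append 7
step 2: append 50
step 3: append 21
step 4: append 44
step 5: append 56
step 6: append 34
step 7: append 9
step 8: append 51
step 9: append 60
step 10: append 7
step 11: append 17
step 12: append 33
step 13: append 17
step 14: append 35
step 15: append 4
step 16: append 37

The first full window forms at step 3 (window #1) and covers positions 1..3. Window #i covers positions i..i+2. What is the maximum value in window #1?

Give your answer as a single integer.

Answer: 50

Derivation:
step 1: append 7 -> window=[7] (not full yet)
step 2: append 50 -> window=[7, 50] (not full yet)
step 3: append 21 -> window=[7, 50, 21] -> max=50
Window #1 max = 50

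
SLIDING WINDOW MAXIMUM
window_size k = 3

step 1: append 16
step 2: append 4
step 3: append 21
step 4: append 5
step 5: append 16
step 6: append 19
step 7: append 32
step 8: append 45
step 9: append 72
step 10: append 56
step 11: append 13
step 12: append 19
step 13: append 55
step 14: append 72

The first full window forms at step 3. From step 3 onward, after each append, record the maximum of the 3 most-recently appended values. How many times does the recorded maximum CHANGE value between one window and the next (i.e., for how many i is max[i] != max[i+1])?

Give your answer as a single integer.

step 1: append 16 -> window=[16] (not full yet)
step 2: append 4 -> window=[16, 4] (not full yet)
step 3: append 21 -> window=[16, 4, 21] -> max=21
step 4: append 5 -> window=[4, 21, 5] -> max=21
step 5: append 16 -> window=[21, 5, 16] -> max=21
step 6: append 19 -> window=[5, 16, 19] -> max=19
step 7: append 32 -> window=[16, 19, 32] -> max=32
step 8: append 45 -> window=[19, 32, 45] -> max=45
step 9: append 72 -> window=[32, 45, 72] -> max=72
step 10: append 56 -> window=[45, 72, 56] -> max=72
step 11: append 13 -> window=[72, 56, 13] -> max=72
step 12: append 19 -> window=[56, 13, 19] -> max=56
step 13: append 55 -> window=[13, 19, 55] -> max=55
step 14: append 72 -> window=[19, 55, 72] -> max=72
Recorded maximums: 21 21 21 19 32 45 72 72 72 56 55 72
Changes between consecutive maximums: 7

Answer: 7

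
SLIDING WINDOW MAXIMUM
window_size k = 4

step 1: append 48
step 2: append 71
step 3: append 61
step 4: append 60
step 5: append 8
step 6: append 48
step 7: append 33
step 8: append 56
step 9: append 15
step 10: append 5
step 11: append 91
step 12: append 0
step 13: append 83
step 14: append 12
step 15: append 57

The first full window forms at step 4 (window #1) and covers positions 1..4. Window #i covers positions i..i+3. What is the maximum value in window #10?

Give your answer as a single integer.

step 1: append 48 -> window=[48] (not full yet)
step 2: append 71 -> window=[48, 71] (not full yet)
step 3: append 61 -> window=[48, 71, 61] (not full yet)
step 4: append 60 -> window=[48, 71, 61, 60] -> max=71
step 5: append 8 -> window=[71, 61, 60, 8] -> max=71
step 6: append 48 -> window=[61, 60, 8, 48] -> max=61
step 7: append 33 -> window=[60, 8, 48, 33] -> max=60
step 8: append 56 -> window=[8, 48, 33, 56] -> max=56
step 9: append 15 -> window=[48, 33, 56, 15] -> max=56
step 10: append 5 -> window=[33, 56, 15, 5] -> max=56
step 11: append 91 -> window=[56, 15, 5, 91] -> max=91
step 12: append 0 -> window=[15, 5, 91, 0] -> max=91
step 13: append 83 -> window=[5, 91, 0, 83] -> max=91
Window #10 max = 91

Answer: 91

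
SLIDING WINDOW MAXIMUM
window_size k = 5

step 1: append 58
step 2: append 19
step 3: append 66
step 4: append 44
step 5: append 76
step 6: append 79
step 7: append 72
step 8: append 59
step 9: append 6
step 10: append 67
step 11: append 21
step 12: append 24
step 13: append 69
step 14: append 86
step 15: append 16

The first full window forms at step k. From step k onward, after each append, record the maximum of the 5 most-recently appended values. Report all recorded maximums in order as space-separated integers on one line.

step 1: append 58 -> window=[58] (not full yet)
step 2: append 19 -> window=[58, 19] (not full yet)
step 3: append 66 -> window=[58, 19, 66] (not full yet)
step 4: append 44 -> window=[58, 19, 66, 44] (not full yet)
step 5: append 76 -> window=[58, 19, 66, 44, 76] -> max=76
step 6: append 79 -> window=[19, 66, 44, 76, 79] -> max=79
step 7: append 72 -> window=[66, 44, 76, 79, 72] -> max=79
step 8: append 59 -> window=[44, 76, 79, 72, 59] -> max=79
step 9: append 6 -> window=[76, 79, 72, 59, 6] -> max=79
step 10: append 67 -> window=[79, 72, 59, 6, 67] -> max=79
step 11: append 21 -> window=[72, 59, 6, 67, 21] -> max=72
step 12: append 24 -> window=[59, 6, 67, 21, 24] -> max=67
step 13: append 69 -> window=[6, 67, 21, 24, 69] -> max=69
step 14: append 86 -> window=[67, 21, 24, 69, 86] -> max=86
step 15: append 16 -> window=[21, 24, 69, 86, 16] -> max=86

Answer: 76 79 79 79 79 79 72 67 69 86 86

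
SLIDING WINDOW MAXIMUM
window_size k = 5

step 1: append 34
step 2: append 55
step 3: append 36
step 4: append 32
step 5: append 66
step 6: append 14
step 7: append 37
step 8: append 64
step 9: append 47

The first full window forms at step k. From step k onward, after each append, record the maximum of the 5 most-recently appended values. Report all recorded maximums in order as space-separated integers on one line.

step 1: append 34 -> window=[34] (not full yet)
step 2: append 55 -> window=[34, 55] (not full yet)
step 3: append 36 -> window=[34, 55, 36] (not full yet)
step 4: append 32 -> window=[34, 55, 36, 32] (not full yet)
step 5: append 66 -> window=[34, 55, 36, 32, 66] -> max=66
step 6: append 14 -> window=[55, 36, 32, 66, 14] -> max=66
step 7: append 37 -> window=[36, 32, 66, 14, 37] -> max=66
step 8: append 64 -> window=[32, 66, 14, 37, 64] -> max=66
step 9: append 47 -> window=[66, 14, 37, 64, 47] -> max=66

Answer: 66 66 66 66 66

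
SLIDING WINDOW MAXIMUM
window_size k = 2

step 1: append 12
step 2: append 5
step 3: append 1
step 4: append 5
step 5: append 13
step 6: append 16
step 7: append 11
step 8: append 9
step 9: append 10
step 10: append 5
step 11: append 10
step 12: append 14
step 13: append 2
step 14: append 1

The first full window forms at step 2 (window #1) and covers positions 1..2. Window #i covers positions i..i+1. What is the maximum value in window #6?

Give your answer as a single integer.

step 1: append 12 -> window=[12] (not full yet)
step 2: append 5 -> window=[12, 5] -> max=12
step 3: append 1 -> window=[5, 1] -> max=5
step 4: append 5 -> window=[1, 5] -> max=5
step 5: append 13 -> window=[5, 13] -> max=13
step 6: append 16 -> window=[13, 16] -> max=16
step 7: append 11 -> window=[16, 11] -> max=16
Window #6 max = 16

Answer: 16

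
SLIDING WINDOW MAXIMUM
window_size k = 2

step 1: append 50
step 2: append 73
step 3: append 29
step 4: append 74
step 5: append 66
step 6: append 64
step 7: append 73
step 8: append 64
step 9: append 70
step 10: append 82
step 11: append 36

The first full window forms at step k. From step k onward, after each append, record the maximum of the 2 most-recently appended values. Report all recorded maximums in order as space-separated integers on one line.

step 1: append 50 -> window=[50] (not full yet)
step 2: append 73 -> window=[50, 73] -> max=73
step 3: append 29 -> window=[73, 29] -> max=73
step 4: append 74 -> window=[29, 74] -> max=74
step 5: append 66 -> window=[74, 66] -> max=74
step 6: append 64 -> window=[66, 64] -> max=66
step 7: append 73 -> window=[64, 73] -> max=73
step 8: append 64 -> window=[73, 64] -> max=73
step 9: append 70 -> window=[64, 70] -> max=70
step 10: append 82 -> window=[70, 82] -> max=82
step 11: append 36 -> window=[82, 36] -> max=82

Answer: 73 73 74 74 66 73 73 70 82 82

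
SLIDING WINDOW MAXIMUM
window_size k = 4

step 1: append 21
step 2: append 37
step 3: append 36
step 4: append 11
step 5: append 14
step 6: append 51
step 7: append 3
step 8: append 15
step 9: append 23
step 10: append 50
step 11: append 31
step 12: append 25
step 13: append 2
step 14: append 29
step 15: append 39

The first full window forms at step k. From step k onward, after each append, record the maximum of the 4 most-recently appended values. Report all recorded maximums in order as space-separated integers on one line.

step 1: append 21 -> window=[21] (not full yet)
step 2: append 37 -> window=[21, 37] (not full yet)
step 3: append 36 -> window=[21, 37, 36] (not full yet)
step 4: append 11 -> window=[21, 37, 36, 11] -> max=37
step 5: append 14 -> window=[37, 36, 11, 14] -> max=37
step 6: append 51 -> window=[36, 11, 14, 51] -> max=51
step 7: append 3 -> window=[11, 14, 51, 3] -> max=51
step 8: append 15 -> window=[14, 51, 3, 15] -> max=51
step 9: append 23 -> window=[51, 3, 15, 23] -> max=51
step 10: append 50 -> window=[3, 15, 23, 50] -> max=50
step 11: append 31 -> window=[15, 23, 50, 31] -> max=50
step 12: append 25 -> window=[23, 50, 31, 25] -> max=50
step 13: append 2 -> window=[50, 31, 25, 2] -> max=50
step 14: append 29 -> window=[31, 25, 2, 29] -> max=31
step 15: append 39 -> window=[25, 2, 29, 39] -> max=39

Answer: 37 37 51 51 51 51 50 50 50 50 31 39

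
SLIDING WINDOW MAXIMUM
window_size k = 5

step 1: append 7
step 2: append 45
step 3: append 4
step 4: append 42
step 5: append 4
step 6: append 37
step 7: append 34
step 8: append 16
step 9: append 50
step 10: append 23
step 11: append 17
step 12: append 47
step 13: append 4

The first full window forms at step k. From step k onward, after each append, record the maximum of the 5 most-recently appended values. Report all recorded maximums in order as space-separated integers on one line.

Answer: 45 45 42 42 50 50 50 50 50

Derivation:
step 1: append 7 -> window=[7] (not full yet)
step 2: append 45 -> window=[7, 45] (not full yet)
step 3: append 4 -> window=[7, 45, 4] (not full yet)
step 4: append 42 -> window=[7, 45, 4, 42] (not full yet)
step 5: append 4 -> window=[7, 45, 4, 42, 4] -> max=45
step 6: append 37 -> window=[45, 4, 42, 4, 37] -> max=45
step 7: append 34 -> window=[4, 42, 4, 37, 34] -> max=42
step 8: append 16 -> window=[42, 4, 37, 34, 16] -> max=42
step 9: append 50 -> window=[4, 37, 34, 16, 50] -> max=50
step 10: append 23 -> window=[37, 34, 16, 50, 23] -> max=50
step 11: append 17 -> window=[34, 16, 50, 23, 17] -> max=50
step 12: append 47 -> window=[16, 50, 23, 17, 47] -> max=50
step 13: append 4 -> window=[50, 23, 17, 47, 4] -> max=50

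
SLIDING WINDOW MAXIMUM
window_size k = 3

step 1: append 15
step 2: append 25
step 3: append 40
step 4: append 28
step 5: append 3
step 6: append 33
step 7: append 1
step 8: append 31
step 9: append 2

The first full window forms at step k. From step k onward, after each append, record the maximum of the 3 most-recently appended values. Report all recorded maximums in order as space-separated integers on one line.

Answer: 40 40 40 33 33 33 31

Derivation:
step 1: append 15 -> window=[15] (not full yet)
step 2: append 25 -> window=[15, 25] (not full yet)
step 3: append 40 -> window=[15, 25, 40] -> max=40
step 4: append 28 -> window=[25, 40, 28] -> max=40
step 5: append 3 -> window=[40, 28, 3] -> max=40
step 6: append 33 -> window=[28, 3, 33] -> max=33
step 7: append 1 -> window=[3, 33, 1] -> max=33
step 8: append 31 -> window=[33, 1, 31] -> max=33
step 9: append 2 -> window=[1, 31, 2] -> max=31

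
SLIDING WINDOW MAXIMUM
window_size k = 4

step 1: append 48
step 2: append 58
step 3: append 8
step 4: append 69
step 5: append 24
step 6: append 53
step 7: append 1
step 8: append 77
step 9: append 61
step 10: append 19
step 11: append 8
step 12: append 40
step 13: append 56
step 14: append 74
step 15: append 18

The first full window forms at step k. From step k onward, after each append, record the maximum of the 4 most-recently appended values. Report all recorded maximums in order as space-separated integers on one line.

step 1: append 48 -> window=[48] (not full yet)
step 2: append 58 -> window=[48, 58] (not full yet)
step 3: append 8 -> window=[48, 58, 8] (not full yet)
step 4: append 69 -> window=[48, 58, 8, 69] -> max=69
step 5: append 24 -> window=[58, 8, 69, 24] -> max=69
step 6: append 53 -> window=[8, 69, 24, 53] -> max=69
step 7: append 1 -> window=[69, 24, 53, 1] -> max=69
step 8: append 77 -> window=[24, 53, 1, 77] -> max=77
step 9: append 61 -> window=[53, 1, 77, 61] -> max=77
step 10: append 19 -> window=[1, 77, 61, 19] -> max=77
step 11: append 8 -> window=[77, 61, 19, 8] -> max=77
step 12: append 40 -> window=[61, 19, 8, 40] -> max=61
step 13: append 56 -> window=[19, 8, 40, 56] -> max=56
step 14: append 74 -> window=[8, 40, 56, 74] -> max=74
step 15: append 18 -> window=[40, 56, 74, 18] -> max=74

Answer: 69 69 69 69 77 77 77 77 61 56 74 74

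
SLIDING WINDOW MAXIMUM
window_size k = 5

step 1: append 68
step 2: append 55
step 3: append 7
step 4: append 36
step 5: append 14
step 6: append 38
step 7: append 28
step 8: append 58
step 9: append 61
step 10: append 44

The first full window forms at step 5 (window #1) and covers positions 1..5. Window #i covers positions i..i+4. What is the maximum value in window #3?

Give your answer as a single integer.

Answer: 38

Derivation:
step 1: append 68 -> window=[68] (not full yet)
step 2: append 55 -> window=[68, 55] (not full yet)
step 3: append 7 -> window=[68, 55, 7] (not full yet)
step 4: append 36 -> window=[68, 55, 7, 36] (not full yet)
step 5: append 14 -> window=[68, 55, 7, 36, 14] -> max=68
step 6: append 38 -> window=[55, 7, 36, 14, 38] -> max=55
step 7: append 28 -> window=[7, 36, 14, 38, 28] -> max=38
Window #3 max = 38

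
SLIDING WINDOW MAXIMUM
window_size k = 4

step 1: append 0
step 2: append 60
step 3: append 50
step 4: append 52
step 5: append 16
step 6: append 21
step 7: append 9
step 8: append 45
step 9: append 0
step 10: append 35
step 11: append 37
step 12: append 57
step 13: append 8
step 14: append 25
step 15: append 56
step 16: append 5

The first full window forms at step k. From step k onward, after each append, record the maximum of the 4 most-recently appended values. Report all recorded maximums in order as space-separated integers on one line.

step 1: append 0 -> window=[0] (not full yet)
step 2: append 60 -> window=[0, 60] (not full yet)
step 3: append 50 -> window=[0, 60, 50] (not full yet)
step 4: append 52 -> window=[0, 60, 50, 52] -> max=60
step 5: append 16 -> window=[60, 50, 52, 16] -> max=60
step 6: append 21 -> window=[50, 52, 16, 21] -> max=52
step 7: append 9 -> window=[52, 16, 21, 9] -> max=52
step 8: append 45 -> window=[16, 21, 9, 45] -> max=45
step 9: append 0 -> window=[21, 9, 45, 0] -> max=45
step 10: append 35 -> window=[9, 45, 0, 35] -> max=45
step 11: append 37 -> window=[45, 0, 35, 37] -> max=45
step 12: append 57 -> window=[0, 35, 37, 57] -> max=57
step 13: append 8 -> window=[35, 37, 57, 8] -> max=57
step 14: append 25 -> window=[37, 57, 8, 25] -> max=57
step 15: append 56 -> window=[57, 8, 25, 56] -> max=57
step 16: append 5 -> window=[8, 25, 56, 5] -> max=56

Answer: 60 60 52 52 45 45 45 45 57 57 57 57 56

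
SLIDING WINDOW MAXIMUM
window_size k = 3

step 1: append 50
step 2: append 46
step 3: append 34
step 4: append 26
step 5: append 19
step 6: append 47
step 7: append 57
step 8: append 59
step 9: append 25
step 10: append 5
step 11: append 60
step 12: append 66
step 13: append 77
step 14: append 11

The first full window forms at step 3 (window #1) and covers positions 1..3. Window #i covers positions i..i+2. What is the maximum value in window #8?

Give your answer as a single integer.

Answer: 59

Derivation:
step 1: append 50 -> window=[50] (not full yet)
step 2: append 46 -> window=[50, 46] (not full yet)
step 3: append 34 -> window=[50, 46, 34] -> max=50
step 4: append 26 -> window=[46, 34, 26] -> max=46
step 5: append 19 -> window=[34, 26, 19] -> max=34
step 6: append 47 -> window=[26, 19, 47] -> max=47
step 7: append 57 -> window=[19, 47, 57] -> max=57
step 8: append 59 -> window=[47, 57, 59] -> max=59
step 9: append 25 -> window=[57, 59, 25] -> max=59
step 10: append 5 -> window=[59, 25, 5] -> max=59
Window #8 max = 59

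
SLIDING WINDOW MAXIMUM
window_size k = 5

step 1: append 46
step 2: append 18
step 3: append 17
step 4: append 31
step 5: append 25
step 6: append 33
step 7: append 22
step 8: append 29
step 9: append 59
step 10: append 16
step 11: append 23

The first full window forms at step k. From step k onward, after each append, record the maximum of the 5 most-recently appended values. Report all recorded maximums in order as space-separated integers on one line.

step 1: append 46 -> window=[46] (not full yet)
step 2: append 18 -> window=[46, 18] (not full yet)
step 3: append 17 -> window=[46, 18, 17] (not full yet)
step 4: append 31 -> window=[46, 18, 17, 31] (not full yet)
step 5: append 25 -> window=[46, 18, 17, 31, 25] -> max=46
step 6: append 33 -> window=[18, 17, 31, 25, 33] -> max=33
step 7: append 22 -> window=[17, 31, 25, 33, 22] -> max=33
step 8: append 29 -> window=[31, 25, 33, 22, 29] -> max=33
step 9: append 59 -> window=[25, 33, 22, 29, 59] -> max=59
step 10: append 16 -> window=[33, 22, 29, 59, 16] -> max=59
step 11: append 23 -> window=[22, 29, 59, 16, 23] -> max=59

Answer: 46 33 33 33 59 59 59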